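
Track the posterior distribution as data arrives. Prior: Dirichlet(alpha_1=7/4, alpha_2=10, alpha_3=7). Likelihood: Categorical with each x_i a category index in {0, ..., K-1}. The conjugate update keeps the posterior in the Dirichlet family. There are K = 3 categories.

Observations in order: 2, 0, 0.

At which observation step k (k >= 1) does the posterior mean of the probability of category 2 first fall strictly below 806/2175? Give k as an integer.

k = 3

obs 1: x=2 → posterior Dirichlet(7/4, 10, 8)
obs 2: x=0 → posterior Dirichlet(11/4, 10, 8)
obs 3: x=0 → posterior Dirichlet(15/4, 10, 8)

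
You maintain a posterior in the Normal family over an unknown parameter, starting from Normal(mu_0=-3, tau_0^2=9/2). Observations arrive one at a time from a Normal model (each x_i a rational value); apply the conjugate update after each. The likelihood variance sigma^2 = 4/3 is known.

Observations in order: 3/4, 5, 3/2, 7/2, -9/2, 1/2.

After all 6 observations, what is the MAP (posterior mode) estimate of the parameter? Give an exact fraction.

633/680

obs 1: x=3/4 → posterior Normal(-3/28, 36/35)
obs 2: x=5 → posterior Normal(525/248, 18/31)
obs 3: x=3/2 → posterior Normal(687/356, 36/89)
obs 4: x=7/2 → posterior Normal(1065/464, 9/29)
obs 5: x=-9/2 → posterior Normal(579/572, 36/143)
obs 6: x=1/2 → posterior Normal(633/680, 18/85)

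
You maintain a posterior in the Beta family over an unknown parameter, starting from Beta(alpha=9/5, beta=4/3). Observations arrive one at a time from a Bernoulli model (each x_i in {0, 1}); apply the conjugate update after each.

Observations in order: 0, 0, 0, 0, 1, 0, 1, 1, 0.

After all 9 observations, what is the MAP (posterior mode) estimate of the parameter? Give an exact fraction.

obs 1: x=0 → posterior Beta(9/5, 7/3)
obs 2: x=0 → posterior Beta(9/5, 10/3)
obs 3: x=0 → posterior Beta(9/5, 13/3)
obs 4: x=0 → posterior Beta(9/5, 16/3)
obs 5: x=1 → posterior Beta(14/5, 16/3)
obs 6: x=0 → posterior Beta(14/5, 19/3)
obs 7: x=1 → posterior Beta(19/5, 19/3)
obs 8: x=1 → posterior Beta(24/5, 19/3)
obs 9: x=0 → posterior Beta(24/5, 22/3)

3/8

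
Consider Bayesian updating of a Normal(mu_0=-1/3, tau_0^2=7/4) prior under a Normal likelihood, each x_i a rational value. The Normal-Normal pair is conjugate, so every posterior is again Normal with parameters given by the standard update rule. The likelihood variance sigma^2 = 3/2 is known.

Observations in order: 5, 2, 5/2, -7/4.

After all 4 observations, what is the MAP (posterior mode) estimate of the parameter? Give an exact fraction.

209/136

obs 1: x=5 → posterior Normal(33/13, 21/26)
obs 2: x=2 → posterior Normal(47/20, 21/40)
obs 3: x=5/2 → posterior Normal(43/18, 7/18)
obs 4: x=-7/4 → posterior Normal(209/136, 21/68)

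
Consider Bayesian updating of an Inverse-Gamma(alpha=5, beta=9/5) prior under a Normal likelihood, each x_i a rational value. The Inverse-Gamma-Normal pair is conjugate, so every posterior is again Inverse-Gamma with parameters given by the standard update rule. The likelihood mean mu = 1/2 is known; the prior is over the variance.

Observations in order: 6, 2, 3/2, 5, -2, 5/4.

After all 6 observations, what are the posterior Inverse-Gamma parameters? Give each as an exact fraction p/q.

alpha=8, beta=5133/160

obs 1: x=6 → posterior Inverse-Gamma(11/2, 677/40)
obs 2: x=2 → posterior Inverse-Gamma(6, 361/20)
obs 3: x=3/2 → posterior Inverse-Gamma(13/2, 371/20)
obs 4: x=5 → posterior Inverse-Gamma(7, 1147/40)
obs 5: x=-2 → posterior Inverse-Gamma(15/2, 159/5)
obs 6: x=5/4 → posterior Inverse-Gamma(8, 5133/160)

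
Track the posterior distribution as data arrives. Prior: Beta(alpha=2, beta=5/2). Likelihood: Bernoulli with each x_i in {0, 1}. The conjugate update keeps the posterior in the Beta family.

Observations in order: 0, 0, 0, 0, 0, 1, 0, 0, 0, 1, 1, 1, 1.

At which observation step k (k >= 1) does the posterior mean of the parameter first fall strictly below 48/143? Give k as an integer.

obs 1: x=0 → posterior Beta(2, 7/2)
obs 2: x=0 → posterior Beta(2, 9/2)
obs 3: x=0 → posterior Beta(2, 11/2)
obs 4: x=0 → posterior Beta(2, 13/2)
obs 5: x=0 → posterior Beta(2, 15/2)
obs 6: x=1 → posterior Beta(3, 15/2)
obs 7: x=0 → posterior Beta(3, 17/2)
obs 8: x=0 → posterior Beta(3, 19/2)
obs 9: x=0 → posterior Beta(3, 21/2)
obs 10: x=1 → posterior Beta(4, 21/2)
obs 11: x=1 → posterior Beta(5, 21/2)
obs 12: x=1 → posterior Beta(6, 21/2)
obs 13: x=1 → posterior Beta(7, 21/2)

k = 2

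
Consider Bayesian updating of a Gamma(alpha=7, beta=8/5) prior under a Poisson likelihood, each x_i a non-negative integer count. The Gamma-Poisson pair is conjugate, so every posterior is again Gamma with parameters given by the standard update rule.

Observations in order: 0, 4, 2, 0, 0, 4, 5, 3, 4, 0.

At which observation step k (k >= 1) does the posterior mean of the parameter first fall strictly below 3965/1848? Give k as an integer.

k = 5

obs 1: x=0 → posterior Gamma(7, 13/5)
obs 2: x=4 → posterior Gamma(11, 18/5)
obs 3: x=2 → posterior Gamma(13, 23/5)
obs 4: x=0 → posterior Gamma(13, 28/5)
obs 5: x=0 → posterior Gamma(13, 33/5)
obs 6: x=4 → posterior Gamma(17, 38/5)
obs 7: x=5 → posterior Gamma(22, 43/5)
obs 8: x=3 → posterior Gamma(25, 48/5)
obs 9: x=4 → posterior Gamma(29, 53/5)
obs 10: x=0 → posterior Gamma(29, 58/5)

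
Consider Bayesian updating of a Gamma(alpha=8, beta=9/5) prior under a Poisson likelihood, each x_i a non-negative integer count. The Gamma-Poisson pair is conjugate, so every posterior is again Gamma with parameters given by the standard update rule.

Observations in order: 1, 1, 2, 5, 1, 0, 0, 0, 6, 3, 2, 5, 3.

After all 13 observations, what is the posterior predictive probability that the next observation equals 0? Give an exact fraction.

obs 1: x=1 → posterior Gamma(9, 14/5)
obs 2: x=1 → posterior Gamma(10, 19/5)
obs 3: x=2 → posterior Gamma(12, 24/5)
obs 4: x=5 → posterior Gamma(17, 29/5)
obs 5: x=1 → posterior Gamma(18, 34/5)
obs 6: x=0 → posterior Gamma(18, 39/5)
obs 7: x=0 → posterior Gamma(18, 44/5)
obs 8: x=0 → posterior Gamma(18, 49/5)
obs 9: x=6 → posterior Gamma(24, 54/5)
obs 10: x=3 → posterior Gamma(27, 59/5)
obs 11: x=2 → posterior Gamma(29, 64/5)
obs 12: x=5 → posterior Gamma(34, 69/5)
obs 13: x=3 → posterior Gamma(37, 74/5)

1450686702077823552218804918452639043068687872886831874131454301569024/16300554484541063929248359834870122632443858917660363973044314604380559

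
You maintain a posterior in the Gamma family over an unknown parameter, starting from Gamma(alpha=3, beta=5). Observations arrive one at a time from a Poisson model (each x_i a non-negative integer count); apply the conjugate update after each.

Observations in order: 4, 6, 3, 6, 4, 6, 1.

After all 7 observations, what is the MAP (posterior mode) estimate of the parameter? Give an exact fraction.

obs 1: x=4 → posterior Gamma(7, 6)
obs 2: x=6 → posterior Gamma(13, 7)
obs 3: x=3 → posterior Gamma(16, 8)
obs 4: x=6 → posterior Gamma(22, 9)
obs 5: x=4 → posterior Gamma(26, 10)
obs 6: x=6 → posterior Gamma(32, 11)
obs 7: x=1 → posterior Gamma(33, 12)

8/3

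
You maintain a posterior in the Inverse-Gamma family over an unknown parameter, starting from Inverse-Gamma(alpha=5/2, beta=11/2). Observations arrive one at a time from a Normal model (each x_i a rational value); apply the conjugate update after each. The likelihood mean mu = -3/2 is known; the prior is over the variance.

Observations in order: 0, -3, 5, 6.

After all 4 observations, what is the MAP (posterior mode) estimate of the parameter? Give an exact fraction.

114/11

obs 1: x=0 → posterior Inverse-Gamma(3, 53/8)
obs 2: x=-3 → posterior Inverse-Gamma(7/2, 31/4)
obs 3: x=5 → posterior Inverse-Gamma(4, 231/8)
obs 4: x=6 → posterior Inverse-Gamma(9/2, 57)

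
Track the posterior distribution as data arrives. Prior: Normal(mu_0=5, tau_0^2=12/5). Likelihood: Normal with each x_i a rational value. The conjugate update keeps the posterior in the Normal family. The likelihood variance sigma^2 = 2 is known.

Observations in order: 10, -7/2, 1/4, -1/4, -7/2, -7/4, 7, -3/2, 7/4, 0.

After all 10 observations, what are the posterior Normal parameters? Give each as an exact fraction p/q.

mu_0=76/65, tau_0^2=12/65

obs 1: x=10 → posterior Normal(85/11, 12/11)
obs 2: x=-7/2 → posterior Normal(64/17, 12/17)
obs 3: x=1/4 → posterior Normal(131/46, 12/23)
obs 4: x=-1/4 → posterior Normal(64/29, 12/29)
obs 5: x=-7/2 → posterior Normal(43/35, 12/35)
obs 6: x=-7/4 → posterior Normal(65/82, 12/41)
obs 7: x=7 → posterior Normal(149/94, 12/47)
obs 8: x=-3/2 → posterior Normal(131/106, 12/53)
obs 9: x=7/4 → posterior Normal(76/59, 12/59)
obs 10: x=0 → posterior Normal(76/65, 12/65)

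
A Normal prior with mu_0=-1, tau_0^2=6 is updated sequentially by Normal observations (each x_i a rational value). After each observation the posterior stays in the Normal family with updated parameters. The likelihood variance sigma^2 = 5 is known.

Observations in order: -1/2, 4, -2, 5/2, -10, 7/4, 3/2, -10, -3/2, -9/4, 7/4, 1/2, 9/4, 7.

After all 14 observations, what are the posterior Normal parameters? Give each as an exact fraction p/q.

obs 1: x=-1/2 → posterior Normal(-8/11, 30/11)
obs 2: x=4 → posterior Normal(16/17, 30/17)
obs 3: x=-2 → posterior Normal(4/23, 30/23)
obs 4: x=5/2 → posterior Normal(19/29, 30/29)
obs 5: x=-10 → posterior Normal(-41/35, 6/7)
obs 6: x=7/4 → posterior Normal(-61/82, 30/41)
obs 7: x=3/2 → posterior Normal(-43/94, 30/47)
obs 8: x=-10 → posterior Normal(-163/106, 30/53)
obs 9: x=-3/2 → posterior Normal(-181/118, 30/59)
obs 10: x=-9/4 → posterior Normal(-8/5, 6/13)
obs 11: x=7/4 → posterior Normal(-187/142, 30/71)
obs 12: x=1/2 → posterior Normal(-181/154, 30/77)
obs 13: x=9/4 → posterior Normal(-77/83, 30/83)
obs 14: x=7 → posterior Normal(-35/89, 30/89)

mu_0=-35/89, tau_0^2=30/89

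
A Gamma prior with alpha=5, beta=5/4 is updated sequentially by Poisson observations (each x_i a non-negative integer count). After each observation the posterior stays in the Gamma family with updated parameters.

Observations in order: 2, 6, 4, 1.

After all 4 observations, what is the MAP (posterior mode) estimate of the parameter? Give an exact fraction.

obs 1: x=2 → posterior Gamma(7, 9/4)
obs 2: x=6 → posterior Gamma(13, 13/4)
obs 3: x=4 → posterior Gamma(17, 17/4)
obs 4: x=1 → posterior Gamma(18, 21/4)

68/21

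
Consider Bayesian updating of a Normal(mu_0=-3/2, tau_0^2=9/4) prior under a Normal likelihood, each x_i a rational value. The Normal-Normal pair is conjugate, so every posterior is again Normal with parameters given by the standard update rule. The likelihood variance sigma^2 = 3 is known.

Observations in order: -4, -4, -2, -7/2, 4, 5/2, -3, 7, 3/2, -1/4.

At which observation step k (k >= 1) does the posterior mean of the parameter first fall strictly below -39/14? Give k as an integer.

obs 1: x=-4 → posterior Normal(-18/7, 9/7)
obs 2: x=-4 → posterior Normal(-3, 9/10)
obs 3: x=-2 → posterior Normal(-36/13, 9/13)
obs 4: x=-7/2 → posterior Normal(-93/32, 9/16)
obs 5: x=4 → posterior Normal(-69/38, 9/19)
obs 6: x=5/2 → posterior Normal(-27/22, 9/22)
obs 7: x=-3 → posterior Normal(-36/25, 9/25)
obs 8: x=7 → posterior Normal(-15/28, 9/28)
obs 9: x=3/2 → posterior Normal(-21/62, 9/31)
obs 10: x=-1/4 → posterior Normal(-45/136, 9/34)

k = 2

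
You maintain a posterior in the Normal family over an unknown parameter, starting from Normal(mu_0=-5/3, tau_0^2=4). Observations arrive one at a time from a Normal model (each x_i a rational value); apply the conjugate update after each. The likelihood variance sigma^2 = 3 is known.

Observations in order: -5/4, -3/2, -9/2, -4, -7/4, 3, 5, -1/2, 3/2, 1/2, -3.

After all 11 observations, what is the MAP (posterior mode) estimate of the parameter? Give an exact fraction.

obs 1: x=-5/4 → posterior Normal(-10/7, 12/7)
obs 2: x=-3/2 → posterior Normal(-16/11, 12/11)
obs 3: x=-9/2 → posterior Normal(-34/15, 4/5)
obs 4: x=-4 → posterior Normal(-50/19, 12/19)
obs 5: x=-7/4 → posterior Normal(-57/23, 12/23)
obs 6: x=3 → posterior Normal(-5/3, 4/9)
obs 7: x=5 → posterior Normal(-25/31, 12/31)
obs 8: x=-1/2 → posterior Normal(-27/35, 12/35)
obs 9: x=3/2 → posterior Normal(-7/13, 4/13)
obs 10: x=1/2 → posterior Normal(-19/43, 12/43)
obs 11: x=-3 → posterior Normal(-31/47, 12/47)

-31/47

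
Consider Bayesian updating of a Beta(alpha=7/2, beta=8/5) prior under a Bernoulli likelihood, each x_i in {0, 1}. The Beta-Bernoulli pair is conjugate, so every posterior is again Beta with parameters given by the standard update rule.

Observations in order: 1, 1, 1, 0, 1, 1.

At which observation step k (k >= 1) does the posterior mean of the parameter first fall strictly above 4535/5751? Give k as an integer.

obs 1: x=1 → posterior Beta(9/2, 8/5)
obs 2: x=1 → posterior Beta(11/2, 8/5)
obs 3: x=1 → posterior Beta(13/2, 8/5)
obs 4: x=0 → posterior Beta(13/2, 13/5)
obs 5: x=1 → posterior Beta(15/2, 13/5)
obs 6: x=1 → posterior Beta(17/2, 13/5)

k = 3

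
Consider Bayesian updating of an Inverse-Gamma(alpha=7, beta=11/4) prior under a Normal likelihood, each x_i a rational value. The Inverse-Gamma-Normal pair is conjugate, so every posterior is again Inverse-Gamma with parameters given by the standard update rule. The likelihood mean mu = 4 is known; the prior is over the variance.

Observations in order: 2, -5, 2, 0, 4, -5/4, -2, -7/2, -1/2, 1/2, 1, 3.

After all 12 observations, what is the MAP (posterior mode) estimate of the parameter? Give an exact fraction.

4365/448

obs 1: x=2 → posterior Inverse-Gamma(15/2, 19/4)
obs 2: x=-5 → posterior Inverse-Gamma(8, 181/4)
obs 3: x=2 → posterior Inverse-Gamma(17/2, 189/4)
obs 4: x=0 → posterior Inverse-Gamma(9, 221/4)
obs 5: x=4 → posterior Inverse-Gamma(19/2, 221/4)
obs 6: x=-5/4 → posterior Inverse-Gamma(10, 2209/32)
obs 7: x=-2 → posterior Inverse-Gamma(21/2, 2785/32)
obs 8: x=-7/2 → posterior Inverse-Gamma(11, 3685/32)
obs 9: x=-1/2 → posterior Inverse-Gamma(23/2, 4009/32)
obs 10: x=1/2 → posterior Inverse-Gamma(12, 4205/32)
obs 11: x=1 → posterior Inverse-Gamma(25/2, 4349/32)
obs 12: x=3 → posterior Inverse-Gamma(13, 4365/32)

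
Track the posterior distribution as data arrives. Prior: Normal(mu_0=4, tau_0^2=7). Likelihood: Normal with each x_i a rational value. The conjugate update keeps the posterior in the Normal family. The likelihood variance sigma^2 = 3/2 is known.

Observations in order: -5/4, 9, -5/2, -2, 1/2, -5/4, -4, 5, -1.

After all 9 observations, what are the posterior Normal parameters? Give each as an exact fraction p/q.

obs 1: x=-5/4 → posterior Normal(-11/34, 21/17)
obs 2: x=9 → posterior Normal(241/62, 21/31)
obs 3: x=-5/2 → posterior Normal(19/10, 7/15)
obs 4: x=-2 → posterior Normal(115/118, 21/59)
obs 5: x=1/2 → posterior Normal(129/146, 21/73)
obs 6: x=-5/4 → posterior Normal(47/87, 7/29)
obs 7: x=-4 → posterior Normal(-9/101, 21/101)
obs 8: x=5 → posterior Normal(61/115, 21/115)
obs 9: x=-1 → posterior Normal(47/129, 7/43)

mu_0=47/129, tau_0^2=7/43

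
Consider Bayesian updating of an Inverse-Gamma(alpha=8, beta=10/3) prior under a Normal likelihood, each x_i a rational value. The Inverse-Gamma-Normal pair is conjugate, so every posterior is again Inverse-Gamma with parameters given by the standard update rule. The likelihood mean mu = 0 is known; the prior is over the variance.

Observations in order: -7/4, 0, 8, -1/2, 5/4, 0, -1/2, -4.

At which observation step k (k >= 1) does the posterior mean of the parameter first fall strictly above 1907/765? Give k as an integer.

k = 3

obs 1: x=-7/4 → posterior Inverse-Gamma(17/2, 467/96)
obs 2: x=0 → posterior Inverse-Gamma(9, 467/96)
obs 3: x=8 → posterior Inverse-Gamma(19/2, 3539/96)
obs 4: x=-1/2 → posterior Inverse-Gamma(10, 3551/96)
obs 5: x=5/4 → posterior Inverse-Gamma(21/2, 1813/48)
obs 6: x=0 → posterior Inverse-Gamma(11, 1813/48)
obs 7: x=-1/2 → posterior Inverse-Gamma(23/2, 1819/48)
obs 8: x=-4 → posterior Inverse-Gamma(12, 2203/48)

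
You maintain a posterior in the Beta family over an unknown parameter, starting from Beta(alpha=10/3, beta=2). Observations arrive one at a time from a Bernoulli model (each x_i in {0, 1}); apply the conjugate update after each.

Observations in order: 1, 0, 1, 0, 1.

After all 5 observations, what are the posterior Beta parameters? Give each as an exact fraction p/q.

obs 1: x=1 → posterior Beta(13/3, 2)
obs 2: x=0 → posterior Beta(13/3, 3)
obs 3: x=1 → posterior Beta(16/3, 3)
obs 4: x=0 → posterior Beta(16/3, 4)
obs 5: x=1 → posterior Beta(19/3, 4)

alpha=19/3, beta=4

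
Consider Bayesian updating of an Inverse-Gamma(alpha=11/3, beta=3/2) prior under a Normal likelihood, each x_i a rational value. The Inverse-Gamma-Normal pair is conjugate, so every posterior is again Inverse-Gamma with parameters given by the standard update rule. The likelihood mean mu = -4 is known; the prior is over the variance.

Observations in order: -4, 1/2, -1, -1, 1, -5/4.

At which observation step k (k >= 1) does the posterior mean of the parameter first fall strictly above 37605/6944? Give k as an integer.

obs 1: x=-4 → posterior Inverse-Gamma(25/6, 3/2)
obs 2: x=1/2 → posterior Inverse-Gamma(14/3, 93/8)
obs 3: x=-1 → posterior Inverse-Gamma(31/6, 129/8)
obs 4: x=-1 → posterior Inverse-Gamma(17/3, 165/8)
obs 5: x=1 → posterior Inverse-Gamma(37/6, 265/8)
obs 6: x=-5/4 → posterior Inverse-Gamma(20/3, 1181/32)

k = 5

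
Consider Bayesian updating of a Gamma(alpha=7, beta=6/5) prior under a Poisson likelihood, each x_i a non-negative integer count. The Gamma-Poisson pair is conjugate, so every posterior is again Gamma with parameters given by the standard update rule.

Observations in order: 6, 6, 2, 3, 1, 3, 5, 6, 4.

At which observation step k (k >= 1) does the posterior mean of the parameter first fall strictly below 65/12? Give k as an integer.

k = 3

obs 1: x=6 → posterior Gamma(13, 11/5)
obs 2: x=6 → posterior Gamma(19, 16/5)
obs 3: x=2 → posterior Gamma(21, 21/5)
obs 4: x=3 → posterior Gamma(24, 26/5)
obs 5: x=1 → posterior Gamma(25, 31/5)
obs 6: x=3 → posterior Gamma(28, 36/5)
obs 7: x=5 → posterior Gamma(33, 41/5)
obs 8: x=6 → posterior Gamma(39, 46/5)
obs 9: x=4 → posterior Gamma(43, 51/5)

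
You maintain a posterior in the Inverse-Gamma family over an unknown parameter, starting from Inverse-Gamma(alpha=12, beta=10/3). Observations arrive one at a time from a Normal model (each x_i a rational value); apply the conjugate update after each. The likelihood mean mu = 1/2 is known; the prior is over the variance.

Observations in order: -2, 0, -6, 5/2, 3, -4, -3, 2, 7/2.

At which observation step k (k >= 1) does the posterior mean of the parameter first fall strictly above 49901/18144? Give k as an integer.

obs 1: x=-2 → posterior Inverse-Gamma(25/2, 155/24)
obs 2: x=0 → posterior Inverse-Gamma(13, 79/12)
obs 3: x=-6 → posterior Inverse-Gamma(27/2, 665/24)
obs 4: x=5/2 → posterior Inverse-Gamma(14, 713/24)
obs 5: x=3 → posterior Inverse-Gamma(29/2, 197/6)
obs 6: x=-4 → posterior Inverse-Gamma(15, 1031/24)
obs 7: x=-3 → posterior Inverse-Gamma(31/2, 589/12)
obs 8: x=2 → posterior Inverse-Gamma(16, 1205/24)
obs 9: x=7/2 → posterior Inverse-Gamma(33/2, 1313/24)

k = 6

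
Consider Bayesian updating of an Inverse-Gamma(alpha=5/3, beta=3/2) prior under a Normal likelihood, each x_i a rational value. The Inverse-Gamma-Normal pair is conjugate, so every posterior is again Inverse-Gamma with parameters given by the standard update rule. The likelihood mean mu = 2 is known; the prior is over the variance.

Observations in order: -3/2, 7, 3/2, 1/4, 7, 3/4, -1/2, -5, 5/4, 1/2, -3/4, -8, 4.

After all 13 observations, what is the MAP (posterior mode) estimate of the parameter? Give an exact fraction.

2877/220

obs 1: x=-3/2 → posterior Inverse-Gamma(13/6, 61/8)
obs 2: x=7 → posterior Inverse-Gamma(8/3, 161/8)
obs 3: x=3/2 → posterior Inverse-Gamma(19/6, 81/4)
obs 4: x=1/4 → posterior Inverse-Gamma(11/3, 697/32)
obs 5: x=7 → posterior Inverse-Gamma(25/6, 1097/32)
obs 6: x=3/4 → posterior Inverse-Gamma(14/3, 561/16)
obs 7: x=-1/2 → posterior Inverse-Gamma(31/6, 611/16)
obs 8: x=-5 → posterior Inverse-Gamma(17/3, 1003/16)
obs 9: x=5/4 → posterior Inverse-Gamma(37/6, 2015/32)
obs 10: x=1/2 → posterior Inverse-Gamma(20/3, 2051/32)
obs 11: x=-3/4 → posterior Inverse-Gamma(43/6, 543/8)
obs 12: x=-8 → posterior Inverse-Gamma(23/3, 943/8)
obs 13: x=4 → posterior Inverse-Gamma(49/6, 959/8)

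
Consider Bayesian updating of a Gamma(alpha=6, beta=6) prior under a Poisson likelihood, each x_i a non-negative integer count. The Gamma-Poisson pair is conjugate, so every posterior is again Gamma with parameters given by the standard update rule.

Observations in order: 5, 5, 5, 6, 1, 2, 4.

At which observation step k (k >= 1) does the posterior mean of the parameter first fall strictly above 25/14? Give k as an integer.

obs 1: x=5 → posterior Gamma(11, 7)
obs 2: x=5 → posterior Gamma(16, 8)
obs 3: x=5 → posterior Gamma(21, 9)
obs 4: x=6 → posterior Gamma(27, 10)
obs 5: x=1 → posterior Gamma(28, 11)
obs 6: x=2 → posterior Gamma(30, 12)
obs 7: x=4 → posterior Gamma(34, 13)

k = 2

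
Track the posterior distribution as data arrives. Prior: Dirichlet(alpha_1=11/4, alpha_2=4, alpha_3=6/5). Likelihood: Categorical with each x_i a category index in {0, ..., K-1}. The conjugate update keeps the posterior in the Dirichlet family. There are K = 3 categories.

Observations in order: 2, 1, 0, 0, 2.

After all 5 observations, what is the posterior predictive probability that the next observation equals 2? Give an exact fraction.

obs 1: x=2 → posterior Dirichlet(11/4, 4, 11/5)
obs 2: x=1 → posterior Dirichlet(11/4, 5, 11/5)
obs 3: x=0 → posterior Dirichlet(15/4, 5, 11/5)
obs 4: x=0 → posterior Dirichlet(19/4, 5, 11/5)
obs 5: x=2 → posterior Dirichlet(19/4, 5, 16/5)

64/259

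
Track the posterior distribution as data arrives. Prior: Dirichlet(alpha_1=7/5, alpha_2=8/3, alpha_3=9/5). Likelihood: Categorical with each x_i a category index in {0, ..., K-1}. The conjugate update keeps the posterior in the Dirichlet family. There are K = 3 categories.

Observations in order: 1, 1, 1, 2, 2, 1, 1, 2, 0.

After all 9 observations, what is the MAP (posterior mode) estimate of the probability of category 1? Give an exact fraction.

50/89

obs 1: x=1 → posterior Dirichlet(7/5, 11/3, 9/5)
obs 2: x=1 → posterior Dirichlet(7/5, 14/3, 9/5)
obs 3: x=1 → posterior Dirichlet(7/5, 17/3, 9/5)
obs 4: x=2 → posterior Dirichlet(7/5, 17/3, 14/5)
obs 5: x=2 → posterior Dirichlet(7/5, 17/3, 19/5)
obs 6: x=1 → posterior Dirichlet(7/5, 20/3, 19/5)
obs 7: x=1 → posterior Dirichlet(7/5, 23/3, 19/5)
obs 8: x=2 → posterior Dirichlet(7/5, 23/3, 24/5)
obs 9: x=0 → posterior Dirichlet(12/5, 23/3, 24/5)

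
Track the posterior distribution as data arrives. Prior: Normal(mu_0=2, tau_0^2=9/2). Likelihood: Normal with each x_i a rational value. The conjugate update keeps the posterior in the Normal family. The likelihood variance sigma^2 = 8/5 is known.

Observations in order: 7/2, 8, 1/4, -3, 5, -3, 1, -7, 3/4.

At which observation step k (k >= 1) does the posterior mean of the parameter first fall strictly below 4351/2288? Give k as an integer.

obs 1: x=7/2 → posterior Normal(379/122, 72/61)
obs 2: x=8 → posterior Normal(1099/212, 36/53)
obs 3: x=1/4 → posterior Normal(2243/604, 72/151)
obs 4: x=-3 → posterior Normal(1703/784, 18/49)
obs 5: x=5 → posterior Normal(2603/964, 72/241)
obs 6: x=-3 → posterior Normal(2063/1144, 36/143)
obs 7: x=1 → posterior Normal(2243/1324, 72/331)
obs 8: x=-7 → posterior Normal(983/1504, 9/47)
obs 9: x=3/4 → posterior Normal(559/842, 72/421)

k = 6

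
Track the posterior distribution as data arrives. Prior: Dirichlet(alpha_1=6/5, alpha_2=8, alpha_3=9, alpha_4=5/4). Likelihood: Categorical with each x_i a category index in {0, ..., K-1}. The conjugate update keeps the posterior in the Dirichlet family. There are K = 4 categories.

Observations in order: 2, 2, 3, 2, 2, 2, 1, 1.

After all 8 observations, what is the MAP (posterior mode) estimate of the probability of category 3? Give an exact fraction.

25/469

obs 1: x=2 → posterior Dirichlet(6/5, 8, 10, 5/4)
obs 2: x=2 → posterior Dirichlet(6/5, 8, 11, 5/4)
obs 3: x=3 → posterior Dirichlet(6/5, 8, 11, 9/4)
obs 4: x=2 → posterior Dirichlet(6/5, 8, 12, 9/4)
obs 5: x=2 → posterior Dirichlet(6/5, 8, 13, 9/4)
obs 6: x=2 → posterior Dirichlet(6/5, 8, 14, 9/4)
obs 7: x=1 → posterior Dirichlet(6/5, 9, 14, 9/4)
obs 8: x=1 → posterior Dirichlet(6/5, 10, 14, 9/4)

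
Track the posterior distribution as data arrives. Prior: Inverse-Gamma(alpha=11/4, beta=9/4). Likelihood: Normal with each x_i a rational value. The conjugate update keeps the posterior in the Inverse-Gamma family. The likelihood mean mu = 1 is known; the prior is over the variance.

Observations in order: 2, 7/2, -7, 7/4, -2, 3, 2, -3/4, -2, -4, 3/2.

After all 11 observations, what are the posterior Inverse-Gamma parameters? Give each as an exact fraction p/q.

alpha=33/4, beta=1021/16

obs 1: x=2 → posterior Inverse-Gamma(13/4, 11/4)
obs 2: x=7/2 → posterior Inverse-Gamma(15/4, 47/8)
obs 3: x=-7 → posterior Inverse-Gamma(17/4, 303/8)
obs 4: x=7/4 → posterior Inverse-Gamma(19/4, 1221/32)
obs 5: x=-2 → posterior Inverse-Gamma(21/4, 1365/32)
obs 6: x=3 → posterior Inverse-Gamma(23/4, 1429/32)
obs 7: x=2 → posterior Inverse-Gamma(25/4, 1445/32)
obs 8: x=-3/4 → posterior Inverse-Gamma(27/4, 747/16)
obs 9: x=-2 → posterior Inverse-Gamma(29/4, 819/16)
obs 10: x=-4 → posterior Inverse-Gamma(31/4, 1019/16)
obs 11: x=3/2 → posterior Inverse-Gamma(33/4, 1021/16)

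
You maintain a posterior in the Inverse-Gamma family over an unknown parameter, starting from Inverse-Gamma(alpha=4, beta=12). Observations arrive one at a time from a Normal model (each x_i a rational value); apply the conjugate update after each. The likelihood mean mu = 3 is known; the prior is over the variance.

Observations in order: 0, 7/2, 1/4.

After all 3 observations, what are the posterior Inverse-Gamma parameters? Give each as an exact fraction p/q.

obs 1: x=0 → posterior Inverse-Gamma(9/2, 33/2)
obs 2: x=7/2 → posterior Inverse-Gamma(5, 133/8)
obs 3: x=1/4 → posterior Inverse-Gamma(11/2, 653/32)

alpha=11/2, beta=653/32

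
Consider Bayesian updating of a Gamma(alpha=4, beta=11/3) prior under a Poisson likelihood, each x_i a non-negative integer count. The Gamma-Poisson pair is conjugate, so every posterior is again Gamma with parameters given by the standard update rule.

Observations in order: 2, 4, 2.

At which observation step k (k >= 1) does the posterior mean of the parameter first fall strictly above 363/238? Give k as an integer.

k = 2

obs 1: x=2 → posterior Gamma(6, 14/3)
obs 2: x=4 → posterior Gamma(10, 17/3)
obs 3: x=2 → posterior Gamma(12, 20/3)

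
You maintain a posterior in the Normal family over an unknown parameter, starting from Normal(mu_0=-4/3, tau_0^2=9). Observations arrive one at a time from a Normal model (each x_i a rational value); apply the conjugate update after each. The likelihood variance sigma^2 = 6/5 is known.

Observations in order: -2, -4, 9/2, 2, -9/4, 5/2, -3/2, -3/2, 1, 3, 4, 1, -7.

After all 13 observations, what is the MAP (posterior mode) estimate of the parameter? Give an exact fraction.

obs 1: x=-2 → posterior Normal(-98/51, 18/17)
obs 2: x=-4 → posterior Normal(-139/48, 9/16)
obs 3: x=9/2 → posterior Normal(-151/282, 18/47)
obs 4: x=2 → posterior Normal(29/372, 9/31)
obs 5: x=-9/4 → posterior Normal(-347/924, 18/77)
obs 6: x=5/2 → posterior Normal(103/1104, 9/46)
obs 7: x=-3/2 → posterior Normal(-167/1284, 18/107)
obs 8: x=-3/2 → posterior Normal(-437/1464, 9/61)
obs 9: x=1 → posterior Normal(-257/1644, 18/137)
obs 10: x=3 → posterior Normal(283/1824, 9/76)
obs 11: x=4 → posterior Normal(1003/2004, 18/167)
obs 12: x=1 → posterior Normal(13/24, 9/91)
obs 13: x=-7 → posterior Normal(-77/2364, 18/197)

-77/2364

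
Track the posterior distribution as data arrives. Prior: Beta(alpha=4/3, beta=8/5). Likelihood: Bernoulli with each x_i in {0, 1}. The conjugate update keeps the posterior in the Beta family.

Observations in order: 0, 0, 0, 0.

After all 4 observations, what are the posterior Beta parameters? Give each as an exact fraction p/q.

alpha=4/3, beta=28/5

obs 1: x=0 → posterior Beta(4/3, 13/5)
obs 2: x=0 → posterior Beta(4/3, 18/5)
obs 3: x=0 → posterior Beta(4/3, 23/5)
obs 4: x=0 → posterior Beta(4/3, 28/5)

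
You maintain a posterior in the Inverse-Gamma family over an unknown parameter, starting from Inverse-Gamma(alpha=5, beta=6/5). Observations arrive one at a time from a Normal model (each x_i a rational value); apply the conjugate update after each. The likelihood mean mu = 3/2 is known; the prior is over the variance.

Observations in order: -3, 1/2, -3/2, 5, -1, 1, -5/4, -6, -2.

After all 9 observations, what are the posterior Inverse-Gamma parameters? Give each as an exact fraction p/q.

obs 1: x=-3 → posterior Inverse-Gamma(11/2, 453/40)
obs 2: x=1/2 → posterior Inverse-Gamma(6, 473/40)
obs 3: x=-3/2 → posterior Inverse-Gamma(13/2, 653/40)
obs 4: x=5 → posterior Inverse-Gamma(7, 449/20)
obs 5: x=-1 → posterior Inverse-Gamma(15/2, 1023/40)
obs 6: x=1 → posterior Inverse-Gamma(8, 257/10)
obs 7: x=-5/4 → posterior Inverse-Gamma(17/2, 4717/160)
obs 8: x=-6 → posterior Inverse-Gamma(9, 9217/160)
obs 9: x=-2 → posterior Inverse-Gamma(19/2, 10197/160)

alpha=19/2, beta=10197/160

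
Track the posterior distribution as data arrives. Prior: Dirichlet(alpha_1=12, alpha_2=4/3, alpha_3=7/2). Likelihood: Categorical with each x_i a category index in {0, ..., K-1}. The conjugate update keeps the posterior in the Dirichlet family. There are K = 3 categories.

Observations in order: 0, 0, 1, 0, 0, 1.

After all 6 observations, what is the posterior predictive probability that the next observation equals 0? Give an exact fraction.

96/137

obs 1: x=0 → posterior Dirichlet(13, 4/3, 7/2)
obs 2: x=0 → posterior Dirichlet(14, 4/3, 7/2)
obs 3: x=1 → posterior Dirichlet(14, 7/3, 7/2)
obs 4: x=0 → posterior Dirichlet(15, 7/3, 7/2)
obs 5: x=0 → posterior Dirichlet(16, 7/3, 7/2)
obs 6: x=1 → posterior Dirichlet(16, 10/3, 7/2)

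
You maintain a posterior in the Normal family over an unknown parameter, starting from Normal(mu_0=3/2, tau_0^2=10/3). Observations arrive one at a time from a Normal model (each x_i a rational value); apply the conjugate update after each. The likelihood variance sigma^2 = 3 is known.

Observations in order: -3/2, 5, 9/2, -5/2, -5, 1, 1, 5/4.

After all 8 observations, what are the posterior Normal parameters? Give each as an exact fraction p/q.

obs 1: x=-3/2 → posterior Normal(-3/38, 30/19)
obs 2: x=5 → posterior Normal(97/58, 30/29)
obs 3: x=9/2 → posterior Normal(187/78, 10/13)
obs 4: x=-5/2 → posterior Normal(137/98, 30/49)
obs 5: x=-5 → posterior Normal(37/118, 30/59)
obs 6: x=1 → posterior Normal(19/46, 10/23)
obs 7: x=1 → posterior Normal(77/158, 30/79)
obs 8: x=5/4 → posterior Normal(51/89, 30/89)

mu_0=51/89, tau_0^2=30/89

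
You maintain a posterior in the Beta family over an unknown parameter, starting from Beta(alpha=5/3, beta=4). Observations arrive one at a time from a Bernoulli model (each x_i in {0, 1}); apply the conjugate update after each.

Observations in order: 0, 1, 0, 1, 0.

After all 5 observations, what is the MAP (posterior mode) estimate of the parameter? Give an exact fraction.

4/13

obs 1: x=0 → posterior Beta(5/3, 5)
obs 2: x=1 → posterior Beta(8/3, 5)
obs 3: x=0 → posterior Beta(8/3, 6)
obs 4: x=1 → posterior Beta(11/3, 6)
obs 5: x=0 → posterior Beta(11/3, 7)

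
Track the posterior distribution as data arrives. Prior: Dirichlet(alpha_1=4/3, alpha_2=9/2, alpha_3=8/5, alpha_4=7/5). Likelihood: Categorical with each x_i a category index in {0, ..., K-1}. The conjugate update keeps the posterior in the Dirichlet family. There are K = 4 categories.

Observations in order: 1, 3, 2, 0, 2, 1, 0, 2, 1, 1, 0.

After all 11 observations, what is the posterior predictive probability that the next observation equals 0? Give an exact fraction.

obs 1: x=1 → posterior Dirichlet(4/3, 11/2, 8/5, 7/5)
obs 2: x=3 → posterior Dirichlet(4/3, 11/2, 8/5, 12/5)
obs 3: x=2 → posterior Dirichlet(4/3, 11/2, 13/5, 12/5)
obs 4: x=0 → posterior Dirichlet(7/3, 11/2, 13/5, 12/5)
obs 5: x=2 → posterior Dirichlet(7/3, 11/2, 18/5, 12/5)
obs 6: x=1 → posterior Dirichlet(7/3, 13/2, 18/5, 12/5)
obs 7: x=0 → posterior Dirichlet(10/3, 13/2, 18/5, 12/5)
obs 8: x=2 → posterior Dirichlet(10/3, 13/2, 23/5, 12/5)
obs 9: x=1 → posterior Dirichlet(10/3, 15/2, 23/5, 12/5)
obs 10: x=1 → posterior Dirichlet(10/3, 17/2, 23/5, 12/5)
obs 11: x=0 → posterior Dirichlet(13/3, 17/2, 23/5, 12/5)

26/119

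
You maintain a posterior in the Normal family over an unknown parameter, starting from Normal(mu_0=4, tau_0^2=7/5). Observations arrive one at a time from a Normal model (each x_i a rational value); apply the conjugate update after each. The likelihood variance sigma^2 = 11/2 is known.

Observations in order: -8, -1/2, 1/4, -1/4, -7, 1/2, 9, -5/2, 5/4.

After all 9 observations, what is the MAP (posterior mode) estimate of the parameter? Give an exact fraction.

obs 1: x=-8 → posterior Normal(36/23, 77/69)
obs 2: x=-1/2 → posterior Normal(101/83, 77/83)
obs 3: x=1/4 → posterior Normal(209/194, 77/97)
obs 4: x=-1/4 → posterior Normal(101/111, 77/111)
obs 5: x=-7 → posterior Normal(3/125, 77/125)
obs 6: x=1/2 → posterior Normal(10/139, 77/139)
obs 7: x=9 → posterior Normal(8/9, 77/153)
obs 8: x=-5/2 → posterior Normal(101/167, 77/167)
obs 9: x=5/4 → posterior Normal(237/362, 77/181)

237/362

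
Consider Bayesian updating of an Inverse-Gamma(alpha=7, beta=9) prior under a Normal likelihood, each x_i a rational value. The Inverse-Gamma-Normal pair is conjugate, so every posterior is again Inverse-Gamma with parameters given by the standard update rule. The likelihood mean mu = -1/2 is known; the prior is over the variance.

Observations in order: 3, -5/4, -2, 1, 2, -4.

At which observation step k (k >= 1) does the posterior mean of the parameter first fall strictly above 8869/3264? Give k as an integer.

k = 6

obs 1: x=3 → posterior Inverse-Gamma(15/2, 121/8)
obs 2: x=-5/4 → posterior Inverse-Gamma(8, 493/32)
obs 3: x=-2 → posterior Inverse-Gamma(17/2, 529/32)
obs 4: x=1 → posterior Inverse-Gamma(9, 565/32)
obs 5: x=2 → posterior Inverse-Gamma(19/2, 665/32)
obs 6: x=-4 → posterior Inverse-Gamma(10, 861/32)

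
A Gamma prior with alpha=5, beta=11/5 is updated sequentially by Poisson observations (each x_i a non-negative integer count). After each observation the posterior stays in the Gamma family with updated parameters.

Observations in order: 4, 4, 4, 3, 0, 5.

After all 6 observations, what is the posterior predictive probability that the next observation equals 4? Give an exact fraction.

267116272552833250481577687920079455855309671875/1659499472763109991171612967522797815962278035456

obs 1: x=4 → posterior Gamma(9, 16/5)
obs 2: x=4 → posterior Gamma(13, 21/5)
obs 3: x=4 → posterior Gamma(17, 26/5)
obs 4: x=3 → posterior Gamma(20, 31/5)
obs 5: x=0 → posterior Gamma(20, 36/5)
obs 6: x=5 → posterior Gamma(25, 41/5)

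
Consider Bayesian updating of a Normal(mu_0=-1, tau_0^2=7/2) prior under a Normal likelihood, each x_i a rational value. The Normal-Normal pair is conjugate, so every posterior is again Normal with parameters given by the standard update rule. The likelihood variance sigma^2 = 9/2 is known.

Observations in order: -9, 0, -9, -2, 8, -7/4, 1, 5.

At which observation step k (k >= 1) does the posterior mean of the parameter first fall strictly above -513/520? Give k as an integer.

k = 8

obs 1: x=-9 → posterior Normal(-9/2, 63/32)
obs 2: x=0 → posterior Normal(-72/23, 63/46)
obs 3: x=-9 → posterior Normal(-9/2, 21/20)
obs 4: x=-2 → posterior Normal(-149/37, 63/74)
obs 5: x=8 → posterior Normal(-93/44, 63/88)
obs 6: x=-7/4 → posterior Normal(-421/204, 21/34)
obs 7: x=1 → posterior Normal(-393/232, 63/116)
obs 8: x=5 → posterior Normal(-253/260, 63/130)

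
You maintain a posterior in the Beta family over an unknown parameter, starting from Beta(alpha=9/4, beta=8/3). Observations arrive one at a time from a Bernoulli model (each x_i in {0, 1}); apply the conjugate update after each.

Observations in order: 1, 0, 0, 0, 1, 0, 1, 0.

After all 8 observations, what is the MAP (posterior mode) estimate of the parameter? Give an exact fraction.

obs 1: x=1 → posterior Beta(13/4, 8/3)
obs 2: x=0 → posterior Beta(13/4, 11/3)
obs 3: x=0 → posterior Beta(13/4, 14/3)
obs 4: x=0 → posterior Beta(13/4, 17/3)
obs 5: x=1 → posterior Beta(17/4, 17/3)
obs 6: x=0 → posterior Beta(17/4, 20/3)
obs 7: x=1 → posterior Beta(21/4, 20/3)
obs 8: x=0 → posterior Beta(21/4, 23/3)

51/131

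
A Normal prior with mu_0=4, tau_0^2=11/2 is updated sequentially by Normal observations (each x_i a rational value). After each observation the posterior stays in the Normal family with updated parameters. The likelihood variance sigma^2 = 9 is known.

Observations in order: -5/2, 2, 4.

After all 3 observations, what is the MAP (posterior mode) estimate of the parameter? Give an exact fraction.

13/6

obs 1: x=-5/2 → posterior Normal(89/58, 99/29)
obs 2: x=2 → posterior Normal(133/80, 99/40)
obs 3: x=4 → posterior Normal(13/6, 33/17)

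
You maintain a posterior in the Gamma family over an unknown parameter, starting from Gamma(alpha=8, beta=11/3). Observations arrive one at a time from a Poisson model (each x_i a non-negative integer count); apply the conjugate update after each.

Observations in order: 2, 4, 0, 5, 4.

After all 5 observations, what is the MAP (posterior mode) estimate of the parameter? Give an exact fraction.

obs 1: x=2 → posterior Gamma(10, 14/3)
obs 2: x=4 → posterior Gamma(14, 17/3)
obs 3: x=0 → posterior Gamma(14, 20/3)
obs 4: x=5 → posterior Gamma(19, 23/3)
obs 5: x=4 → posterior Gamma(23, 26/3)

33/13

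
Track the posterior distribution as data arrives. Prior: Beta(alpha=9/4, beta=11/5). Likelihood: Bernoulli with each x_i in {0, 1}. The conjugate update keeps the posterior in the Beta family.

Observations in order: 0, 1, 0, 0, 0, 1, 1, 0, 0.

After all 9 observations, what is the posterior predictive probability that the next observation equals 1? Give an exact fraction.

obs 1: x=0 → posterior Beta(9/4, 16/5)
obs 2: x=1 → posterior Beta(13/4, 16/5)
obs 3: x=0 → posterior Beta(13/4, 21/5)
obs 4: x=0 → posterior Beta(13/4, 26/5)
obs 5: x=0 → posterior Beta(13/4, 31/5)
obs 6: x=1 → posterior Beta(17/4, 31/5)
obs 7: x=1 → posterior Beta(21/4, 31/5)
obs 8: x=0 → posterior Beta(21/4, 36/5)
obs 9: x=0 → posterior Beta(21/4, 41/5)

105/269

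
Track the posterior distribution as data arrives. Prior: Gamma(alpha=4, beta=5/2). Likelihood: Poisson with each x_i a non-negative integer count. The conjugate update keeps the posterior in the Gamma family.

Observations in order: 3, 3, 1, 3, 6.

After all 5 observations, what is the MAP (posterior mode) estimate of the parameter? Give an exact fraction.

38/15

obs 1: x=3 → posterior Gamma(7, 7/2)
obs 2: x=3 → posterior Gamma(10, 9/2)
obs 3: x=1 → posterior Gamma(11, 11/2)
obs 4: x=3 → posterior Gamma(14, 13/2)
obs 5: x=6 → posterior Gamma(20, 15/2)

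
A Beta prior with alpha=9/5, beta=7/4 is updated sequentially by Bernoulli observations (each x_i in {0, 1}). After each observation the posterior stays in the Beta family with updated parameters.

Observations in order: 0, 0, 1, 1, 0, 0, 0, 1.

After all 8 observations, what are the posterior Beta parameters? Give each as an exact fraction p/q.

alpha=24/5, beta=27/4

obs 1: x=0 → posterior Beta(9/5, 11/4)
obs 2: x=0 → posterior Beta(9/5, 15/4)
obs 3: x=1 → posterior Beta(14/5, 15/4)
obs 4: x=1 → posterior Beta(19/5, 15/4)
obs 5: x=0 → posterior Beta(19/5, 19/4)
obs 6: x=0 → posterior Beta(19/5, 23/4)
obs 7: x=0 → posterior Beta(19/5, 27/4)
obs 8: x=1 → posterior Beta(24/5, 27/4)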